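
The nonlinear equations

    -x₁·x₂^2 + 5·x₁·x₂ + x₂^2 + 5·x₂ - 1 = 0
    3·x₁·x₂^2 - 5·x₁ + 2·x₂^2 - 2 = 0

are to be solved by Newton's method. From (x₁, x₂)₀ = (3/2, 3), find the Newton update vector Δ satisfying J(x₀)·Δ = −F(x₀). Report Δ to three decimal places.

(-31.300, 16.400)

At (3/2, 3): F = (32.000, 49.000).
Jacobian J = [[-x₂^2 + 5·x₂, -2·x₁·x₂ + 5·x₁ + 2·x₂ + 5], [3·x₂^2 - 5, 6·x₁·x₂ + 4·x₂]].
At the point, J = [[6.000, 9.500], [22.000, 39.000]] (det J = 25.000).
Solving J·Δ = −F gives Δ = (-31.300, 16.400).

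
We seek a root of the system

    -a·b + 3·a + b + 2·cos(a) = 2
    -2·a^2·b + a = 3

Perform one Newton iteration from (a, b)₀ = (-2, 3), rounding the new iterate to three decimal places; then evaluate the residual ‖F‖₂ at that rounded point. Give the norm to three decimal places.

9.214

At (-2, 3): F = (0.16771, -29.000).
Jacobian J = [[-b - 2·sin(a) + 3, -a + 1], [-4·a·b + 1, -2·a^2]].
At the point, J = [[1.81859, 3.000], [25.000, -8.000]] (det J = -89.54876).
Solving J·Δ = −F gives Δ = (0.957, -0.636).
Then the next iterate is (a, b)₁ = (-1.043, 2.364).
Re-evaluating at (-1.043, 2.364): F = (0.70791, -9.18635), so ‖F‖₂ = 9.214.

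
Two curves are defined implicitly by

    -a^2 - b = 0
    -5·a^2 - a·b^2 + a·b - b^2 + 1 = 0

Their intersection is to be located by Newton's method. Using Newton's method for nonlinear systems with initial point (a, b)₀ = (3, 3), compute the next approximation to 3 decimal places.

(0.989, 3.067)

At (3, 3): F = (-12.000, -71.000).
Jacobian J = [[-2·a, -1], [-10·a - b^2 + b, -2·a·b + a - 2·b]].
At the point, J = [[-6.000, -1.000], [-36.000, -21.000]] (det J = 90.000).
Solving J·Δ = −F gives Δ = (-2.011, 0.067).
Then the next iterate is (a, b)₁ = (0.989, 3.067).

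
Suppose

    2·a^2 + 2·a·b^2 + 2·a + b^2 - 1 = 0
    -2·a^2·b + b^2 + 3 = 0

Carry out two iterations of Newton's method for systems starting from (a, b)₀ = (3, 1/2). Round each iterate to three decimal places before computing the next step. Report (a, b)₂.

(2.275, -1.986)

At (3, 1/2): F = (24.750, -5.750).
Jacobian J = [[4·a + 2·b^2 + 2, 4·a·b + 2·b], [-4·a·b, -2·a^2 + 2·b]].
At the point, J = [[14.500, 7.000], [-6.000, -17.000]] (det J = -204.500).
Solving J·Δ = −F gives Δ = (-1.861, 0.318).
Then the next iterate is (a, b)₁ = (1.139, 0.818).
Round to (1.139, 0.818) and repeat: F = (6.06603, 1.54671), J = [[7.89425, 5.36281], [-3.72681, -0.95864]].
Δ = (1.136, -2.804), so (a, b)₂ = (2.275, -1.986).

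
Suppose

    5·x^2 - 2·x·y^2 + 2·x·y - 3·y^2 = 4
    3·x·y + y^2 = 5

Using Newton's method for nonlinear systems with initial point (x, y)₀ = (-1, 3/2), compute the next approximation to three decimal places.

(0.611, -3.056)

At (-1, 3/2): F = (-4.250, -7.250).
Jacobian J = [[10·x - 2·y^2 + 2·y, -4·x·y + 2·x - 6·y], [3·y, 3·x + 2·y]].
At the point, J = [[-11.500, -5.000], [4.500, 0.000]] (det J = 22.500).
Solving J·Δ = −F gives Δ = (1.611, -4.556).
Then the next iterate is (x, y)₁ = (0.611, -3.056).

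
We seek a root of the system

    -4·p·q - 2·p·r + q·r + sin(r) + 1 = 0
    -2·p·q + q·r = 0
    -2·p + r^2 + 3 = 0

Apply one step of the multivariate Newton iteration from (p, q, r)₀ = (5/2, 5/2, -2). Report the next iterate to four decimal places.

At (5/2, 5/2, -2): F = (-19.909297, -17.5000, 2.0000).
Jacobian J = [[-4·q - 2·r, -4·p + r, -2·p + q + cos(r)], [-2·q, -2·p + r, q], [-2, 0, 2·r]].
At the point, J = [[-6.0000, -12.0000, -2.916147], [-5.0000, -7.0000, 2.5000], [-2.0000, 0.0000, -4.0000]] (det J = 172.826056).
Solving J·Δ = −F gives Δ = (-1.0514, -1.3827, 1.0257).
Then the next iterate is (p, q, r)₁ = (1.4486, 1.1173, -0.9743).

(1.4486, 1.1173, -0.9743)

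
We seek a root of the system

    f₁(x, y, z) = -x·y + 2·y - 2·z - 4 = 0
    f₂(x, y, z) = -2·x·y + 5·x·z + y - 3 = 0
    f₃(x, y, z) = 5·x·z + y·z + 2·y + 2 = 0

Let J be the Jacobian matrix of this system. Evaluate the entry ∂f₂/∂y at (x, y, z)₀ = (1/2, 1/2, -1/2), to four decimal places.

0.0000

∂f₂/∂y = -2·x + 1.
At (1/2, 1/2, -1/2) this is 0.0000.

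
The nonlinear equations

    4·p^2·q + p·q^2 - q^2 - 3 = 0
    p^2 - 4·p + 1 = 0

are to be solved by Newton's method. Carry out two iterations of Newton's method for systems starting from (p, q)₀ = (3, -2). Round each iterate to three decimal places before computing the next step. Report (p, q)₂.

(3.750, 0.412)

At (3, -2): F = (-67.000, -2.000).
Jacobian J = [[8·p·q + q^2, 4·p^2 + 2·p·q - 2·q], [2·p - 4, 0]].
At the point, J = [[-44.000, 28.000], [2.000, 0.000]] (det J = -56.000).
Solving J·Δ = −F gives Δ = (1.000, 3.964).
Then the next iterate is (p, q)₁ = (4.000, 1.964).
Round to (4.000, 1.964) and repeat: F = (134.26789, 1.000), J = [[66.70530, 75.784], [4.000, 0.000]].
Δ = (-0.250, -1.552), so (p, q)₂ = (3.750, 0.412).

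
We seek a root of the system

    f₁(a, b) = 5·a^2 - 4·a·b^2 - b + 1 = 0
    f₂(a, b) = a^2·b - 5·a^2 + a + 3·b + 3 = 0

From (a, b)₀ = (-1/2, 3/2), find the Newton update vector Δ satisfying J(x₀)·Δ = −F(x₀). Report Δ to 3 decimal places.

(-0.199, -1.608)

At (-1/2, 3/2): F = (5.250, 6.125).
Jacobian J = [[10·a - 4·b^2, -8·a·b - 1], [2·a·b - 10·a + 1, a^2 + 3]].
At the point, J = [[-14.000, 5.000], [4.500, 3.250]] (det J = -68.000).
Solving J·Δ = −F gives Δ = (-0.199, -1.608).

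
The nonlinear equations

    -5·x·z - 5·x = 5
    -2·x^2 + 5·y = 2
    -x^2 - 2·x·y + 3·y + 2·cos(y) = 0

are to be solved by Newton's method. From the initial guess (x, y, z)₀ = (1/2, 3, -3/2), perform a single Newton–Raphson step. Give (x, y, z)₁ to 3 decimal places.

(0.417, 0.467, -3.083)

At (1/2, 3, -3/2): F = (-3.750, 12.500, 3.77002).
Jacobian J = [[-5·z - 5, 0, -5·x], [-4·x, 5, 0], [-2·x - 2·y, -2·x - 2·sin(y) + 3, 0]].
At the point, J = [[2.500, 0.000, -2.500], [-2.000, 5.000, 0.000], [-7.000, 1.71776, 0.000]] (det J = -78.91120).
Solving J·Δ = −F gives Δ = (-0.083, -2.533, -1.583).
Then the next iterate is (x, y, z)₁ = (0.417, 0.467, -3.083).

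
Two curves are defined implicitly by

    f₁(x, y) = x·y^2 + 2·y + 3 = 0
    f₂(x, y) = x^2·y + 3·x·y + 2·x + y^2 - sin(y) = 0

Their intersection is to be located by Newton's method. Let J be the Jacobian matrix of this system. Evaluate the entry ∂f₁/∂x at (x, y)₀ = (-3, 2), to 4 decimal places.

4.0000

∂f₁/∂x = y^2.
At (-3, 2) this is 4.0000.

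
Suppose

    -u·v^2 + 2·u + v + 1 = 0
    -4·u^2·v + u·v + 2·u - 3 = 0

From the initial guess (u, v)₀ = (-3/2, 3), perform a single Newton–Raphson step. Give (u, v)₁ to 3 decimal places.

At (-3/2, 3): F = (14.500, -37.500).
Jacobian J = [[-v^2 + 2, -2·u·v + 1], [-8·u·v + v + 2, -4·u^2 + u]].
At the point, J = [[-7.000, 10.000], [41.000, -10.500]] (det J = -336.500).
Solving J·Δ = −F gives Δ = (0.662, -0.987).
Then the next iterate is (u, v)₁ = (-0.838, 2.013).

(-0.838, 2.013)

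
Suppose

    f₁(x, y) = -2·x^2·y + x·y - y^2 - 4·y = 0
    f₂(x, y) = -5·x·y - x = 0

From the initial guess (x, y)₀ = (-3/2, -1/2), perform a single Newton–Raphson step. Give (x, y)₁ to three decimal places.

(-0.294, -0.441)

At (-3/2, -1/2): F = (4.750, -2.250).
Jacobian J = [[-4·x·y + y, -2·x^2 + x - 2·y - 4], [-5·y - 1, -5·x]].
At the point, J = [[-3.500, -9.000], [1.500, 7.500]] (det J = -12.750).
Solving J·Δ = −F gives Δ = (1.206, 0.059).
Then the next iterate is (x, y)₁ = (-0.294, -0.441).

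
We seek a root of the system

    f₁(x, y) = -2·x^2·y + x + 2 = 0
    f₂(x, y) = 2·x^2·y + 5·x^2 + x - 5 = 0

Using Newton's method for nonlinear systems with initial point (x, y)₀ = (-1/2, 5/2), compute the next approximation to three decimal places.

(-1.417, -8.000)

At (-1/2, 5/2): F = (0.250, -3.000).
Jacobian J = [[-4·x·y + 1, -2·x^2], [4·x·y + 10·x + 1, 2·x^2]].
At the point, J = [[6.000, -0.500], [-9.000, 0.500]] (det J = -1.500).
Solving J·Δ = −F gives Δ = (-0.917, -10.500).
Then the next iterate is (x, y)₁ = (-1.417, -8.000).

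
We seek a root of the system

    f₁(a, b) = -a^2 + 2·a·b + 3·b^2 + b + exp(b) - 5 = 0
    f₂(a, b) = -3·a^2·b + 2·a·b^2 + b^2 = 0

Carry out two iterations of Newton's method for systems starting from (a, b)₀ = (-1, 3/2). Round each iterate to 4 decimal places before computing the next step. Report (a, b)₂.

(-0.4480, 0.9234)

At (-1, 3/2): F = (3.731689, -6.7500).
Jacobian J = [[-2·a + 2·b, 2·a + 6·b + exp(b) + 1], [-6·a·b + 2·b^2, -3·a^2 + 4·a·b + 2·b]].
At the point, J = [[5.0000, 12.481689], [13.5000, -6.0000]] (det J = -198.502802).
Solving J·Δ = −F gives Δ = (0.3116, -0.4238).
Then the next iterate is (a, b)₁ = (-0.6884, 1.0762).
Round to (-0.6884, 1.0762) and repeat: F = (0.528724, -1.966428), J = [[3.5292, 9.013911], [6.761549, -2.232708]].
Δ = (0.2404, -0.1528), so (a, b)₂ = (-0.4480, 0.9234).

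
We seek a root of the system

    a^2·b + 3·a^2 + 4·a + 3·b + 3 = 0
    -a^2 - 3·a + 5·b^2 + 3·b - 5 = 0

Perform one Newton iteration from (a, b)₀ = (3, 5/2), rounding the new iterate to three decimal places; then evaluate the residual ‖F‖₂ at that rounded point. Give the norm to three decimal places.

At (3, 5/2): F = (72.000, 15.750).
Jacobian J = [[2·a·b + 6·a + 4, a^2 + 3], [-2·a - 3, 10·b + 3]].
At the point, J = [[37.000, 12.000], [-9.000, 28.000]] (det J = 1144.000).
Solving J·Δ = −F gives Δ = (-1.597, -1.076).
Then the next iterate is (a, b)₁ = (1.403, 1.424).
Re-evaluating at (1.403, 1.424): F = (21.59224, 3.23347), so ‖F‖₂ = 21.833.

21.833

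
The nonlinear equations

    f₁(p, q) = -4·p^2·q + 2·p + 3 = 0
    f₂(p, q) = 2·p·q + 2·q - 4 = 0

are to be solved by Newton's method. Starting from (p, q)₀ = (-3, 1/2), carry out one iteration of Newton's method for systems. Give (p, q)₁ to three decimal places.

(-9.600, -2.650)

At (-3, 1/2): F = (-21.000, -6.000).
Jacobian J = [[-8·p·q + 2, -4·p^2], [2·q, 2·p + 2]].
At the point, J = [[14.000, -36.000], [1.000, -4.000]] (det J = -20.000).
Solving J·Δ = −F gives Δ = (-6.600, -3.150).
Then the next iterate is (p, q)₁ = (-9.600, -2.650).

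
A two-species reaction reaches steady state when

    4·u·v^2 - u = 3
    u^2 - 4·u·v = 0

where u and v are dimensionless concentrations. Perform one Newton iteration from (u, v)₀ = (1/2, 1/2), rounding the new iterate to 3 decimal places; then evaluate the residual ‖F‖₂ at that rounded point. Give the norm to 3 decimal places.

63.363

At (1/2, 1/2): F = (-3.000, -0.750).
Jacobian J = [[4·v^2 - 1, 8·u·v], [2·u - 4·v, -4·u]].
At the point, J = [[0.000, 2.000], [-1.000, -2.000]] (det J = 2.000).
Solving J·Δ = −F gives Δ = (-3.750, 1.500).
Then the next iterate is (u, v)₁ = (-3.250, 2.000).
Re-evaluating at (-3.250, 2.000): F = (-51.750, 36.56250), so ‖F‖₂ = 63.363.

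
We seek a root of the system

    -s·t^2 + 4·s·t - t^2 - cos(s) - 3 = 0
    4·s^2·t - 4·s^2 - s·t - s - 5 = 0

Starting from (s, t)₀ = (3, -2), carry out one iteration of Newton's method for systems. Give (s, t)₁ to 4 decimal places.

At (3, -2): F = (-42.010008, -110.0000).
Jacobian J = [[-t^2 + 4·t + sin(s), -2·s·t + 4·s - 2·t], [8·s·t - 8·s - t - 1, 4·s^2 - s]].
At the point, J = [[-11.858880, 28.0000], [-71.0000, 33.0000]] (det J = 1596.656960).
Solving J·Δ = −F gives Δ = (-1.0608, 1.0511).
Then the next iterate is (s, t)₁ = (1.9392, -0.9489).

(1.9392, -0.9489)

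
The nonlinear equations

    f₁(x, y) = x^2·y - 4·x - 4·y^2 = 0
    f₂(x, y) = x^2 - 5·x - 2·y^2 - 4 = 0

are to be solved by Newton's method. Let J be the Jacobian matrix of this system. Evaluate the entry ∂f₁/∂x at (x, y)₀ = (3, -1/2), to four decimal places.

∂f₁/∂x = 2·x·y - 4.
At (3, -1/2) this is -7.0000.

-7.0000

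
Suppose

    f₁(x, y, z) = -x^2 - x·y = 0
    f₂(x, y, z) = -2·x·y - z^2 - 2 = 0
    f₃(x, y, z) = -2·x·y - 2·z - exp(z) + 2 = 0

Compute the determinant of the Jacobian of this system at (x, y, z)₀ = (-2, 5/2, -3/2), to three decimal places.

-83.570

J = [[-2·x - y, -x, 0], [-2·y, -2·x, -2·z], [-2·y, -2·x, -exp(z) - 2]].
At the point, J = [[1.500, 2.000, 0.000], [-5.000, 4.000, 3.000], [-5.000, 4.000, -2.22313]].
det J = -83.570.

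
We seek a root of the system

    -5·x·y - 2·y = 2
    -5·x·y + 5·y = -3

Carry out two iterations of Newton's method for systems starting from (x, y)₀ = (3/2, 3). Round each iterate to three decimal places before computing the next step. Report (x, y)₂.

(0.159, -0.714)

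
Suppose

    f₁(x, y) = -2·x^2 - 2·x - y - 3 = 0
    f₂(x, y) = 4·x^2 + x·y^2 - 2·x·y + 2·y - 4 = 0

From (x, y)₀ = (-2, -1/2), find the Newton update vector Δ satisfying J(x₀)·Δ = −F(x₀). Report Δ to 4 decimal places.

(1.3083, 1.3496)

At (-2, -1/2): F = (-6.5000, 8.5000).
Jacobian J = [[-4·x - 2, -1], [8·x + y^2 - 2·y, 2·x·y - 2·x + 2]].
At the point, J = [[6.0000, -1.0000], [-14.7500, 8.0000]] (det J = 33.2500).
Solving J·Δ = −F gives Δ = (1.3083, 1.3496).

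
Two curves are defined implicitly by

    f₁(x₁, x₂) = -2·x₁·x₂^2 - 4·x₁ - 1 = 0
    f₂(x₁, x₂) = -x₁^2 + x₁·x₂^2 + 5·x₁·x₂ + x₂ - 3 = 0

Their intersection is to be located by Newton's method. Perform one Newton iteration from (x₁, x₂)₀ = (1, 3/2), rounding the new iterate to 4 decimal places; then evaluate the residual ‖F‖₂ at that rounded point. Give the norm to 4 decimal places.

7.3803

At (1, 3/2): F = (-9.5000, 7.2500).
Jacobian J = [[-2·x₂^2 - 4, -4·x₁·x₂], [-2·x₁ + x₂^2 + 5·x₂, 2·x₁·x₂ + 5·x₁ + 1]].
At the point, J = [[-8.5000, -6.0000], [7.7500, 9.0000]] (det J = -30.0000).
Solving J·Δ = −F gives Δ = (-1.4000, 0.4000).
Then the next iterate is (x₁, x₂)₁ = (-0.4000, 1.9000).
Re-evaluating at (-0.4000, 1.9000): F = (3.4880, -6.5040), so ‖F‖₂ = 7.3803.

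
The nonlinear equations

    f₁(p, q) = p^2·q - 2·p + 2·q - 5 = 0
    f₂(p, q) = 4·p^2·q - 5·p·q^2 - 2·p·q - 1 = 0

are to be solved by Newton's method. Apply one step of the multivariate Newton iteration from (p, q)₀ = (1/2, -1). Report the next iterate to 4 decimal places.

(45.0000, 62.0000)

At (1/2, -1): F = (-8.2500, -3.5000).
Jacobian J = [[2·p·q - 2, p^2 + 2], [8·p·q - 5·q^2 - 2·q, 4·p^2 - 10·p·q - 2·p]].
At the point, J = [[-3.0000, 2.2500], [-7.0000, 5.0000]] (det J = 0.7500).
Solving J·Δ = −F gives Δ = (44.5000, 63.0000).
Then the next iterate is (p, q)₁ = (45.0000, 62.0000).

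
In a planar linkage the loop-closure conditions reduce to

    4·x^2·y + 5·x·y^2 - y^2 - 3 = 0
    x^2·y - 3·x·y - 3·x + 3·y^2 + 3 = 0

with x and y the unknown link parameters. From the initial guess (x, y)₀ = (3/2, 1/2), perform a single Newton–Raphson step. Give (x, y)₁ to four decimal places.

(0.8953, 0.5812)

At (3/2, 1/2): F = (3.1250, -1.8750).
Jacobian J = [[8·x·y + 5·y^2, 4·x^2 + 10·x·y - 2·y], [2·x·y - 3·y - 3, x^2 - 3·x + 6·y]].
At the point, J = [[7.2500, 15.5000], [-3.0000, 0.7500]] (det J = 51.9375).
Solving J·Δ = −F gives Δ = (-0.6047, 0.0812).
Then the next iterate is (x, y)₁ = (0.8953, 0.5812).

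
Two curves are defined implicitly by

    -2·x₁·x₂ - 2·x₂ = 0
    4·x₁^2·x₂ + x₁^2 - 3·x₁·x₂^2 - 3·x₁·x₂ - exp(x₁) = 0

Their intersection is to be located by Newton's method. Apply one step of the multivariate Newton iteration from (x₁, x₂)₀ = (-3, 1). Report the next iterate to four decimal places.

(-3.0109, -0.0055)

At (-3, 1): F = (4.0000, 62.950213).
Jacobian J = [[-2·x₂, -2·x₁ - 2], [8·x₁·x₂ + 2·x₁ - 3·x₂^2 - 3·x₂ - exp(x₁), 4·x₁^2 - 6·x₁·x₂ - 3·x₁]].
At the point, J = [[-2.0000, 4.0000], [-36.049787, 63.0000]] (det J = 18.199148).
Solving J·Δ = −F gives Δ = (-0.0109, -1.0055).
Then the next iterate is (x₁, x₂)₁ = (-3.0109, -0.0055).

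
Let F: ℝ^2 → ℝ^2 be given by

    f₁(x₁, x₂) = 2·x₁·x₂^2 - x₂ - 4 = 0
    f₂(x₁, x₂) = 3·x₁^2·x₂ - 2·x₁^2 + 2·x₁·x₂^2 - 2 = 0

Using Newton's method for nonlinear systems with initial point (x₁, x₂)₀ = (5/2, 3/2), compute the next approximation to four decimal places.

(0.7097, 1.6647)

At (5/2, 3/2): F = (5.7500, 24.8750).
Jacobian J = [[2·x₂^2, 4·x₁·x₂ - 1], [6·x₁·x₂ - 4·x₁ + 2·x₂^2, 3·x₁^2 + 4·x₁·x₂]].
At the point, J = [[4.5000, 14.0000], [17.0000, 33.7500]] (det J = -86.1250).
Solving J·Δ = −F gives Δ = (-1.7903, 0.1647).
Then the next iterate is (x₁, x₂)₁ = (0.7097, 1.6647).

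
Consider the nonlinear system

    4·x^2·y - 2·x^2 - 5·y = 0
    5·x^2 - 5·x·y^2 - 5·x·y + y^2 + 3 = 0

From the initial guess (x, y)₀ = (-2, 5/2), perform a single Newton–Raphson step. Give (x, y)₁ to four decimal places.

(-2.0121, 0.6919)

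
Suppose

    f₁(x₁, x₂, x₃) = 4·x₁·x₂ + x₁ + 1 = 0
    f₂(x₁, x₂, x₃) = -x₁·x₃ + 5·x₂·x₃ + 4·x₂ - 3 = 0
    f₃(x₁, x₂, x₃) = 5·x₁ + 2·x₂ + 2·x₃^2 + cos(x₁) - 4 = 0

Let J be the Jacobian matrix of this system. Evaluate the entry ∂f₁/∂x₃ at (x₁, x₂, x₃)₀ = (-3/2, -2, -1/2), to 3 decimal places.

0.000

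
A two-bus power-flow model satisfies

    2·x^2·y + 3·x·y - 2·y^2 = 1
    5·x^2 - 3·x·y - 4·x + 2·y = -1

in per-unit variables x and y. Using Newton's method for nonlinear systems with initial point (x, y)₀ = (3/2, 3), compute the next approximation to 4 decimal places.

At (3/2, 3): F = (8.0000, -1.2500).
Jacobian J = [[4·x·y + 3·y, 2·x^2 + 3·x - 4·y], [10·x - 3·y - 4, -3·x + 2]].
At the point, J = [[27.0000, -3.0000], [2.0000, -2.5000]] (det J = -61.5000).
Solving J·Δ = −F gives Δ = (-0.3862, -0.8089).
Then the next iterate is (x, y)₁ = (1.1138, 2.1911).

(1.1138, 2.1911)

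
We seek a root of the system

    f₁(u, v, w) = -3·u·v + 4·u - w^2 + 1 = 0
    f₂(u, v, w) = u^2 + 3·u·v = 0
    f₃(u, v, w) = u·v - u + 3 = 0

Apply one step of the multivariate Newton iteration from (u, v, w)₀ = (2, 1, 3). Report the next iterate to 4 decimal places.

(1.8571, -0.5000, 3.4762)

At (2, 1, 3): F = (-6.0000, 10.0000, 3.0000).
Jacobian J = [[-3·v + 4, -3·u, -2·w], [2·u + 3·v, 3·u, 0], [v - 1, u, 0]].
At the point, J = [[1.0000, -6.0000, -6.0000], [7.0000, 6.0000, 0.0000], [0.0000, 2.0000, 0.0000]] (det J = -84.0000).
Solving J·Δ = −F gives Δ = (-0.1429, -1.5000, 0.4762).
Then the next iterate is (u, v, w)₁ = (1.8571, -0.5000, 3.4762).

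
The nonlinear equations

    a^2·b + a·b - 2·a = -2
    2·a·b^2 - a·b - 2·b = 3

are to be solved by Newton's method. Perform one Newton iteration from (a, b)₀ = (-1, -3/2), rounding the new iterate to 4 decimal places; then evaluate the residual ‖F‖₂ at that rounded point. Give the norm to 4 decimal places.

At (-1, -3/2): F = (4.0000, -6.0000).
Jacobian J = [[2·a·b + b - 2, a^2 + a], [2·b^2 - b, 4·a·b - a - 2]].
At the point, J = [[-0.5000, 0.0000], [6.0000, 5.0000]] (det J = -2.5000).
Solving J·Δ = −F gives Δ = (8.0000, -8.4000).
Then the next iterate is (a, b)₁ = (7.0000, -9.9000).
Re-evaluating at (7.0000, -9.9000): F = (-566.4000, 1458.2400), so ‖F‖₂ = 1564.3762.

1564.3762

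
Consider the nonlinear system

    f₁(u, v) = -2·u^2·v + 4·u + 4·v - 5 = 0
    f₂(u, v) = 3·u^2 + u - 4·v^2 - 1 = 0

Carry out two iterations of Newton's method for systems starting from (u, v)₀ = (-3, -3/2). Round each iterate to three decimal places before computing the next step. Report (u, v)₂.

At (-3, -3/2): F = (4.000, 14.000).
Jacobian J = [[-4·u·v + 4, -2·u^2 + 4], [6·u + 1, -8·v]].
At the point, J = [[-14.000, -14.000], [-17.000, 12.000]] (det J = -406.000).
Solving J·Δ = −F gives Δ = (0.601, -0.315).
Then the next iterate is (u, v)₁ = (-2.399, -1.815).
Round to (-2.399, -1.815) and repeat: F = (-0.96462, 0.68970), J = [[-13.41674, -7.51040], [-13.394, 14.520]].
Δ = (-0.030, -0.075), so (u, v)₂ = (-2.429, -1.890).

(-2.429, -1.890)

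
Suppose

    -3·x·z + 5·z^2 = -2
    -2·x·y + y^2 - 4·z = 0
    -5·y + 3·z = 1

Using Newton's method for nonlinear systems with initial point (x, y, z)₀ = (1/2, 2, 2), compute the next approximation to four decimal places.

At (1/2, 2, 2): F = (19.0000, -6.0000, -5.0000).
Jacobian J = [[-3·z, 0, -3·x + 10·z], [-2·y, -2·x + 2·y, -4], [0, -5, 3]].
At the point, J = [[-6.0000, 0.0000, 18.5000], [-4.0000, 3.0000, -4.0000], [0.0000, -5.0000, 3.0000]] (det J = 436.0000).
Solving J·Δ = −F gives Δ = (-1.4300, -1.8945, -1.4908).
Then the next iterate is (x, y, z)₁ = (-0.9300, 0.1055, 0.5092).

(-0.9300, 0.1055, 0.5092)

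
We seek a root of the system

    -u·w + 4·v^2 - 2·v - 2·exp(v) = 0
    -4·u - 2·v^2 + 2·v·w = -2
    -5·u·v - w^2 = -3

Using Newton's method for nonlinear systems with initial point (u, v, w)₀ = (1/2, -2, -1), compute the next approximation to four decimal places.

At (1/2, -2, -1): F = (20.229329, -4.0000, 7.0000).
Jacobian J = [[-w, 8·v - 2·exp(v) - 2, -u], [-4, -4·v + 2·w, 2·v], [-5·v, -5·u, -2·w]].
At the point, J = [[1.0000, -18.270671, -0.5000], [-4.0000, 6.0000, -4.0000], [10.0000, -2.5000, 2.0000]] (det J = 611.661458).
Solving J·Δ = −F gives Δ = (-0.6897, 1.0354, 1.2429).
Then the next iterate is (u, v, w)₁ = (-0.1897, -0.9646, 0.2429).

(-0.1897, -0.9646, 0.2429)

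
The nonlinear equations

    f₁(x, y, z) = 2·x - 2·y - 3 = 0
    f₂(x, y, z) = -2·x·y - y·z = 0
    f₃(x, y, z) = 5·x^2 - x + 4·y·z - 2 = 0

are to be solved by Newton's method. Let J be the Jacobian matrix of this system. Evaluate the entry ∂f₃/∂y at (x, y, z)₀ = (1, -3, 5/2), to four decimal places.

10.0000

∂f₃/∂y = 4·z.
At (1, -3, 5/2) this is 10.0000.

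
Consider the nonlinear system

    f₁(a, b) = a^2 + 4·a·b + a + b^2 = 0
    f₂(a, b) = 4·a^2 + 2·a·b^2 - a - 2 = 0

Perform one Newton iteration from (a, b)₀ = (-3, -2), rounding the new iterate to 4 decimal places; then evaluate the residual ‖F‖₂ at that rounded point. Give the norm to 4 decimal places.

8.5693

At (-3, -2): F = (34.0000, 13.0000).
Jacobian J = [[2·a + 4·b + 1, 4·a + 2·b], [8·a + 2·b^2 - 1, 4·a·b]].
At the point, J = [[-13.0000, -16.0000], [-17.0000, 24.0000]] (det J = -584.0000).
Solving J·Δ = −F gives Δ = (1.7534, 0.7003).
Then the next iterate is (a, b)₁ = (-1.2466, -1.2997).
Re-evaluating at (-1.2466, -1.2997): F = (8.477456, 1.251083), so ‖F‖₂ = 8.5693.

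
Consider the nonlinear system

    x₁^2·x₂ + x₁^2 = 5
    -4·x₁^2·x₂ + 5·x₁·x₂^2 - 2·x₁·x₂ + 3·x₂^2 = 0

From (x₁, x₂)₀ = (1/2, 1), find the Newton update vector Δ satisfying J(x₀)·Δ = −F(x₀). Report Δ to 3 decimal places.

(2.267, -0.137)

At (1/2, 1): F = (-4.500, 3.500).
Jacobian J = [[2·x₁·x₂ + 2·x₁, x₁^2], [-8·x₁·x₂ + 5·x₂^2 - 2·x₂, -4·x₁^2 + 10·x₁·x₂ - 2·x₁ + 6·x₂]].
At the point, J = [[2.000, 0.250], [-1.000, 9.000]] (det J = 18.250).
Solving J·Δ = −F gives Δ = (2.267, -0.137).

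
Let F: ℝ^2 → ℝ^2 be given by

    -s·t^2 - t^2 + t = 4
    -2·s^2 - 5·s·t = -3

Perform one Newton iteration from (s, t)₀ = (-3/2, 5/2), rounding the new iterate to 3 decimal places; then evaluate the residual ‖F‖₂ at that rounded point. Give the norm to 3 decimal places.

48.229

At (-3/2, 5/2): F = (1.625, 17.250).
Jacobian J = [[-t^2, -2·s·t - 2·t + 1], [-4·s - 5·t, -5·s]].
At the point, J = [[-6.250, 3.500], [-6.500, 7.500]] (det J = -24.125).
Solving J·Δ = −F gives Δ = (-1.997, -4.031).
Then the next iterate is (s, t)₁ = (-3.497, -1.531).
Re-evaluating at (-3.497, -1.531): F = (0.32187, -48.22755), so ‖F‖₂ = 48.229.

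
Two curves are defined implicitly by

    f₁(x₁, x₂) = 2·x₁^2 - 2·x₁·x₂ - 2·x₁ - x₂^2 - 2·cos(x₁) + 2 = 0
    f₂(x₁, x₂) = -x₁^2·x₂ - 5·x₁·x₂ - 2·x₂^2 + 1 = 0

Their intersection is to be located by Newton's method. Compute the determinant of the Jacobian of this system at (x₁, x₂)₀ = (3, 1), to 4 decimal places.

-319.9027

J = [[4·x₁ - 2·x₂ + 2·sin(x₁) - 2, -2·x₁ - 2·x₂], [-2·x₁·x₂ - 5·x₂, -x₁^2 - 5·x₁ - 4·x₂]].
At the point, J = [[8.282240, -8.0000], [-11.0000, -28.0000]].
det J = -319.9027.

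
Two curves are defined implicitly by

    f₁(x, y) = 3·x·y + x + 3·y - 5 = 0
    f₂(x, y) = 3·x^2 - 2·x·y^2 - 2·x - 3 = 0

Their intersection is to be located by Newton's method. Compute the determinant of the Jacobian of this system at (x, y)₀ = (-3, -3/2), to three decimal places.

-84.000

J = [[3·y + 1, 3·x + 3], [6·x - 2·y^2 - 2, -4·x·y]].
At the point, J = [[-3.500, -6.000], [-24.500, -18.000]].
det J = -84.000.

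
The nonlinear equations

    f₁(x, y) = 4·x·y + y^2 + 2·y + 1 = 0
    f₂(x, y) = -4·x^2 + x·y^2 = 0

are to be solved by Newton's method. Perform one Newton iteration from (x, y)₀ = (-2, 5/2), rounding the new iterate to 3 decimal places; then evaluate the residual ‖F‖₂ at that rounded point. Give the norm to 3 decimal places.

9.157

At (-2, 5/2): F = (-7.750, -28.500).
Jacobian J = [[4·y, 4·x + 2·y + 2], [-8·x + y^2, 2·x·y]].
At the point, J = [[10.000, -1.000], [22.250, -10.000]] (det J = -77.750).
Solving J·Δ = −F gives Δ = (0.630, -1.448).
Then the next iterate is (x, y)₁ = (-1.370, 1.052).
Re-evaluating at (-1.370, 1.052): F = (-1.55426, -9.02378), so ‖F‖₂ = 9.157.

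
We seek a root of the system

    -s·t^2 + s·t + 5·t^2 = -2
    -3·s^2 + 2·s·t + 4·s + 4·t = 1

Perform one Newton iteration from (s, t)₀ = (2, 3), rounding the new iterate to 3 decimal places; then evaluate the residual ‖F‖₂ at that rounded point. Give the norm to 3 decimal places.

354.094

At (2, 3): F = (35.000, 19.000).
Jacobian J = [[-t^2 + t, -2·s·t + s + 10·t], [-6·s + 2·t + 4, 2·s + 4]].
At the point, J = [[-6.000, 20.000], [-2.000, 8.000]] (det J = -8.000).
Solving J·Δ = −F gives Δ = (-12.500, -5.500).
Then the next iterate is (s, t)₁ = (-10.500, -2.500).
Re-evaluating at (-10.500, -2.500): F = (125.125, -331.250), so ‖F‖₂ = 354.094.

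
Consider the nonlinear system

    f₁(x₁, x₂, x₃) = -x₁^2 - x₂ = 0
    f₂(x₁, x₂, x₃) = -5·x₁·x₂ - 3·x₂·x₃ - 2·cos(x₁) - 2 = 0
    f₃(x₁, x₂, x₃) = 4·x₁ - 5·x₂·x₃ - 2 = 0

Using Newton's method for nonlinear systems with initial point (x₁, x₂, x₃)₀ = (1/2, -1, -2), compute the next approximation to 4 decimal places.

(1.0166, -0.7666, -0.8800)

At (1/2, -1, -2): F = (0.7500, -7.255165, -10.0000).
Jacobian J = [[-2·x₁, -1, 0], [-5·x₂ + 2·sin(x₁), -5·x₁ - 3·x₃, -3·x₂], [4, -5·x₃, -5·x₂]].
At the point, J = [[-1.0000, -1.0000, 0.0000], [5.958851, 3.5000, 3.0000], [4.0000, 10.0000, 5.0000]] (det J = 30.294255).
Solving J·Δ = −F gives Δ = (0.5166, 0.2334, 1.1200).
Then the next iterate is (x₁, x₂, x₃)₁ = (1.0166, -0.7666, -0.8800).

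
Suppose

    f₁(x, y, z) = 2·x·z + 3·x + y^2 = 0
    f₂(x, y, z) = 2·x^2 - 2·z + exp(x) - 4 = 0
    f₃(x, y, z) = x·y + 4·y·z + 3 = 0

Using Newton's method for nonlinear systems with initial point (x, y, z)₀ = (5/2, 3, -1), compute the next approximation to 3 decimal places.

(1.490, 1.132, -0.856)

At (5/2, 3, -1): F = (11.500, 22.68249, -1.500).
Jacobian J = [[2·z + 3, 2·y, 2·x], [4·x + exp(x), 0, -2], [y, x + 4·z, 4·y]].
At the point, J = [[1.000, 6.000, 5.000], [22.18249, 0.000, -2.000], [3.000, -1.500, 12.000]] (det J = -1802.50827).
Solving J·Δ = −F gives Δ = (-1.010, -1.868, 0.144).
Then the next iterate is (x, y, z)₁ = (1.490, 1.132, -0.856).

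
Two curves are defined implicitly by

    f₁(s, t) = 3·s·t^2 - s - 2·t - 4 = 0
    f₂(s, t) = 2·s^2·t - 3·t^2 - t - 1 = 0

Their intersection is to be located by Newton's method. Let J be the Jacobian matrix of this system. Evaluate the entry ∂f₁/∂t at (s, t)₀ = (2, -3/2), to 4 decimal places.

∂f₁/∂t = 6·s·t - 2.
At (2, -3/2) this is -20.0000.

-20.0000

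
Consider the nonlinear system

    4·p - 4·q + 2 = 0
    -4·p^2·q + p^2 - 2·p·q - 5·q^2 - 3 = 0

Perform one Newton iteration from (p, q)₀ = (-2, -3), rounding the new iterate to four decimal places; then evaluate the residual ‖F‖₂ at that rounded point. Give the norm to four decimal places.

1.0612

At (-2, -3): F = (6.0000, -8.0000).
Jacobian J = [[4, -4], [-8·p·q + 2·p - 2·q, -4·p^2 - 2·p - 10·q]].
At the point, J = [[4.0000, -4.0000], [-46.0000, 18.0000]] (det J = -112.0000).
Solving J·Δ = −F gives Δ = (0.6786, 2.1786).
Then the next iterate is (p, q)₁ = (-1.3214, -0.8214).
Re-evaluating at (-1.3214, -0.8214): F = (0.0000, -1.061208), so ‖F‖₂ = 1.0612.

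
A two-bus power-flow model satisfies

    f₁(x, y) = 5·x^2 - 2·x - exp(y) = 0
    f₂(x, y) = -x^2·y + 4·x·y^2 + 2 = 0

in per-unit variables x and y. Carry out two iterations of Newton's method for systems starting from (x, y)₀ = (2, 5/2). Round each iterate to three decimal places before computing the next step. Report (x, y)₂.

(0.874, 0.941)

At (2, 5/2): F = (3.81751, 42.000).
Jacobian J = [[10·x - 2, -exp(y)], [-2·x·y + 4·y^2, -x^2 + 8·x·y]].
At the point, J = [[18.000, -12.18249], [15.000, 36.000]] (det J = 830.73741).
Solving J·Δ = −F gives Δ = (-0.781, -0.841).
Then the next iterate is (x, y)₁ = (1.219, 1.659).
Round to (1.219, 1.659) and repeat: F = (-0.26225, 12.95491), J = [[10.190, -5.25405], [6.96448, 14.69261]].
Δ = (-0.345, -0.718), so (x, y)₂ = (0.874, 0.941).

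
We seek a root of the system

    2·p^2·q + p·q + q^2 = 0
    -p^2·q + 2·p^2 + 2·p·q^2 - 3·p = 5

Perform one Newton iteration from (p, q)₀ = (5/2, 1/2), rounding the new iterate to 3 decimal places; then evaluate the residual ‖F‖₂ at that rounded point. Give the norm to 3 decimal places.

At (5/2, 1/2): F = (7.750, -1.875).
Jacobian J = [[4·p·q + q, 2·p^2 + p + 2·q], [-2·p·q + 4·p + 2·q^2 - 3, -p^2 + 4·p·q]].
At the point, J = [[5.500, 16.000], [5.000, -1.250]] (det J = -86.875).
Solving J·Δ = −F gives Δ = (0.234, -0.565).
Then the next iterate is (p, q)₁ = (2.734, -0.065).
Re-evaluating at (2.734, -0.065): F = (-1.14520, 2.25647), so ‖F‖₂ = 2.530.

2.530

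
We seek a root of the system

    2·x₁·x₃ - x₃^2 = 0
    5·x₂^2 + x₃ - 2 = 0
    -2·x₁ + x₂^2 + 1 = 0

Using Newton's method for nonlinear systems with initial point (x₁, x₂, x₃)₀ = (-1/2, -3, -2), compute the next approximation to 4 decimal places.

At (-1/2, -3, -2): F = (-2.0000, 41.0000, 11.0000).
Jacobian J = [[2·x₃, 0, 2·x₁ - 2·x₃], [0, 10·x₂, 1], [-2, 2·x₂, 0]].
At the point, J = [[-4.0000, 0.0000, 3.0000], [0.0000, -30.0000, 1.0000], [-2.0000, -6.0000, 0.0000]] (det J = -204.0000).
Solving J·Δ = −F gives Δ = (1.1765, 1.4412, 2.2353).
Then the next iterate is (x₁, x₂, x₃)₁ = (0.6765, -1.5588, 0.2353).

(0.6765, -1.5588, 0.2353)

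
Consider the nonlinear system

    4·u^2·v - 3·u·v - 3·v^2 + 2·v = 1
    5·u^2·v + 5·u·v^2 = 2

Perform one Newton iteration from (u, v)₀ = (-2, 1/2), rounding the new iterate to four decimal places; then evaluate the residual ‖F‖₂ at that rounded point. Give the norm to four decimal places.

At (-2, 1/2): F = (10.2500, 5.5000).
Jacobian J = [[8·u·v - 3·v, 4·u^2 - 3·u - 6·v + 2], [10·u·v + 5·v^2, 5·u^2 + 10·u·v]].
At the point, J = [[-9.5000, 21.0000], [-8.7500, 10.0000]] (det J = 88.7500).
Solving J·Δ = −F gives Δ = (0.1465, -0.4218).
Then the next iterate is (u, v)₁ = (-1.8535, 0.0782).
Re-evaluating at (-1.8535, 0.0782): F = (0.647498, -0.713407), so ‖F‖₂ = 0.9634.

0.9634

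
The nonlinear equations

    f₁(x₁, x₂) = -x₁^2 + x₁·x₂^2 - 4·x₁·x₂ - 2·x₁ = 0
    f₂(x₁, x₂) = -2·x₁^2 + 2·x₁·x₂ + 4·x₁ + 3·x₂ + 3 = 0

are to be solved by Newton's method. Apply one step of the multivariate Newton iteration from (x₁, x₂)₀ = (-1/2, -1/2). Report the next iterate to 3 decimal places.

(-0.450, -0.375)

At (-1/2, -1/2): F = (-0.375, -0.500).
Jacobian J = [[-2·x₁ + x₂^2 - 4·x₂ - 2, 2·x₁·x₂ - 4·x₁], [-4·x₁ + 2·x₂ + 4, 2·x₁ + 3]].
At the point, J = [[1.250, 2.500], [5.000, 2.000]] (det J = -10.000).
Solving J·Δ = −F gives Δ = (0.050, 0.125).
Then the next iterate is (x₁, x₂)₁ = (-0.450, -0.375).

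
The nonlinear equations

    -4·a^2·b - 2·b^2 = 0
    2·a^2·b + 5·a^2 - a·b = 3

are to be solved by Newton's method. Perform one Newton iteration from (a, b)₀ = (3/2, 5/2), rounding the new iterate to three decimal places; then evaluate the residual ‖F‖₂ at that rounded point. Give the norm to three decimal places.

10.605

At (3/2, 5/2): F = (-35.000, 15.750).
Jacobian J = [[-8·a·b, -4·a^2 - 4·b], [4·a·b + 10·a - b, 2·a^2 - a]].
At the point, J = [[-30.000, -19.000], [27.500, 3.000]] (det J = 432.500).
Solving J·Δ = −F gives Δ = (-0.449, -1.133).
Then the next iterate is (a, b)₁ = (1.051, 1.367).
Re-evaluating at (1.051, 1.367): F = (-9.77734, 4.10627), so ‖F‖₂ = 10.605.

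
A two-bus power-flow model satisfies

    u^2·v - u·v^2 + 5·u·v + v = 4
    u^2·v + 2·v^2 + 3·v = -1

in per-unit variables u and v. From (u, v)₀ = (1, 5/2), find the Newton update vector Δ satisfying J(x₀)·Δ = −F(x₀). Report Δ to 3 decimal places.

(-0.369, -1.547)

At (1, 5/2): F = (7.250, 23.500).
Jacobian J = [[2·u·v - v^2 + 5·v, u^2 - 2·u·v + 5·u + 1], [2·u·v, u^2 + 4·v + 3]].
At the point, J = [[11.250, 2.000], [5.000, 14.000]] (det J = 147.500).
Solving J·Δ = −F gives Δ = (-0.369, -1.547).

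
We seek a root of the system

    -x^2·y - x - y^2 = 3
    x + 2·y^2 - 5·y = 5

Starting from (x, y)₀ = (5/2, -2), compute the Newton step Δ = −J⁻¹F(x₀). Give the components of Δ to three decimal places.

At (5/2, -2): F = (3.000, 15.500).
Jacobian J = [[-2·x·y - 1, -x^2 - 2·y], [1, 4·y - 5]].
At the point, J = [[9.000, -2.250], [1.000, -13.000]] (det J = -114.750).
Solving J·Δ = −F gives Δ = (-0.036, 1.190).

(-0.036, 1.190)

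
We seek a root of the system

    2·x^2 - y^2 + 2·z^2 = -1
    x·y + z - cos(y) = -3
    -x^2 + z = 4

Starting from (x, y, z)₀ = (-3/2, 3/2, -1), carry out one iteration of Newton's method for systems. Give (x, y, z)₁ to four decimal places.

(2.8542, 2.2918, -6.8127)

At (-3/2, 3/2, -1): F = (5.2500, -0.320737, -7.2500).
Jacobian J = [[4·x, -2·y, 4·z], [y, x + sin(y), 1], [-2·x, 0, 1]].
At the point, J = [[-6.0000, -3.0000, -4.0000], [1.5000, -0.502505, 1.0000], [3.0000, 0.0000, 1.0000]] (det J = -7.515030).
Solving J·Δ = −F gives Δ = (4.3542, 0.7918, -5.8127).
Then the next iterate is (x, y, z)₁ = (2.8542, 2.2918, -6.8127).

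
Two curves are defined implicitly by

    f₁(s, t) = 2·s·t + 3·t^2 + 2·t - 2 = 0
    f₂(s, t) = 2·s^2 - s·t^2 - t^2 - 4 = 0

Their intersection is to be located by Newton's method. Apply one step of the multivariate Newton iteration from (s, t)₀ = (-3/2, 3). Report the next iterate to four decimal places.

At (-3/2, 3): F = (22.0000, 5.0000).
Jacobian J = [[2·t, 2·s + 6·t + 2], [4·s - t^2, -2·s·t - 2·t]].
At the point, J = [[6.0000, 17.0000], [-15.0000, 3.0000]] (det J = 273.0000).
Solving J·Δ = −F gives Δ = (0.0696, -1.3187).
Then the next iterate is (s, t)₁ = (-1.4304, 1.6813).

(-1.4304, 1.6813)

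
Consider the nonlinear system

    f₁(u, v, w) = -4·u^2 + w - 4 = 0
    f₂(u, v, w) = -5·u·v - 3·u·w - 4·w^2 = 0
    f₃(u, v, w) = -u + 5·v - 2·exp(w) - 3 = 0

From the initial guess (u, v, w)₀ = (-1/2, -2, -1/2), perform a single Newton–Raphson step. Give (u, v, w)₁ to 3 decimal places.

At (-1/2, -2, -1/2): F = (-5.500, -6.750, -13.71306).
Jacobian J = [[-8·u, 0, 1], [-5·v - 3·w, -5·u, -3·u - 8·w], [-1, 5, -2·exp(w)]].
At the point, J = [[4.000, 0.000, 1.000], [11.500, 2.500, 5.500], [-1.000, 5.000, -1.21306]] (det J = -62.13061).
Solving J·Δ = −F gives Δ = (2.711, 1.988, -5.346).
Then the next iterate is (u, v, w)₁ = (2.211, -0.012, -5.846).

(2.211, -0.012, -5.846)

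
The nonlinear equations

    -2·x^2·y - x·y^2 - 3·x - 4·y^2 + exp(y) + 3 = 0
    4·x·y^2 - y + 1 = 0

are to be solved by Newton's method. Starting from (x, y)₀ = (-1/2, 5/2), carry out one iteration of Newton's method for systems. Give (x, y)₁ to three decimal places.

(-0.445, 1.352)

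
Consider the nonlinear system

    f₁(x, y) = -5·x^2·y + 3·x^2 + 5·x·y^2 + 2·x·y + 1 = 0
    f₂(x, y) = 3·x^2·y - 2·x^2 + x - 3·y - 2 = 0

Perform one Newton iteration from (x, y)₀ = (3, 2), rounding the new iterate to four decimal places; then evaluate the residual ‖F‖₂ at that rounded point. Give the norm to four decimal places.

At (3, 2): F = (10.0000, 31.0000).
Jacobian J = [[-10·x·y + 6·x + 5·y^2 + 2·y, -5·x^2 + 10·x·y + 2·x], [6·x·y - 4·x + 1, 3·x^2 - 3]].
At the point, J = [[-18.0000, 21.0000], [25.0000, 24.0000]] (det J = -957.0000).
Solving J·Δ = −F gives Δ = (-0.4295, -0.8443).
Then the next iterate is (x, y)₁ = (2.5705, 1.1557).
Re-evaluating at (2.5705, 1.1557): F = (5.748943, 6.797220), so ‖F‖₂ = 8.9024.

8.9024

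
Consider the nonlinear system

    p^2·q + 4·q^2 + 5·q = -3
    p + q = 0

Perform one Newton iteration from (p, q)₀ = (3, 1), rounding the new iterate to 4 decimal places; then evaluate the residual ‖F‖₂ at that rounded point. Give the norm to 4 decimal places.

16.2527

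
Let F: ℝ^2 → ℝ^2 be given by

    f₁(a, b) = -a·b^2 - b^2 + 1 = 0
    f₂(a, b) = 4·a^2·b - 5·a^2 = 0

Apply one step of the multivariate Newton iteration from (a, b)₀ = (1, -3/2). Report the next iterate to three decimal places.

(0.577, -1.075)

At (1, -3/2): F = (-3.500, -11.000).
Jacobian J = [[-b^2, -2·a·b - 2·b], [8·a·b - 10·a, 4·a^2]].
At the point, J = [[-2.250, 6.000], [-22.000, 4.000]] (det J = 123.000).
Solving J·Δ = −F gives Δ = (-0.423, 0.425).
Then the next iterate is (a, b)₁ = (0.577, -1.075).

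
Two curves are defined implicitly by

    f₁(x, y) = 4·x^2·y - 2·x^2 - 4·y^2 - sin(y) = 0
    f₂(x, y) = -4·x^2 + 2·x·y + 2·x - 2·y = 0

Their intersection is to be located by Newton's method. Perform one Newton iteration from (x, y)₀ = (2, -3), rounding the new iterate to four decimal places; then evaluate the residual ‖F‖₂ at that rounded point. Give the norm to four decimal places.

At (2, -3): F = (-91.858880, -18.0000).
Jacobian J = [[8·x·y - 4·x, 4·x^2 - 8·y - cos(y)], [-8·x + 2·y + 2, 2·x - 2]].
At the point, J = [[-56.0000, 40.989992], [-20.0000, 2.0000]] (det J = 707.799850).
Solving J·Δ = −F gives Δ = (-0.7829, 1.1715).
Then the next iterate is (x, y)₁ = (1.2171, -1.8285).
Re-evaluating at (1.2171, -1.8285): F = (-26.203801, -4.285064), so ‖F‖₂ = 26.5519.

26.5519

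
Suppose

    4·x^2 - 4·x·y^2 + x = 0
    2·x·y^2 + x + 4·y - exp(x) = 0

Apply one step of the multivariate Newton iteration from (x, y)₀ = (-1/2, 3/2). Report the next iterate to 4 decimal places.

(-0.7626, 0.1415)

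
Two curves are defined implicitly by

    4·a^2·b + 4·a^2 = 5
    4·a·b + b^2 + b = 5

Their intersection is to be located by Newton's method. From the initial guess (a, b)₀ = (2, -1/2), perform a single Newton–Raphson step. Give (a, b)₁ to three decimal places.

(0.208, 0.208)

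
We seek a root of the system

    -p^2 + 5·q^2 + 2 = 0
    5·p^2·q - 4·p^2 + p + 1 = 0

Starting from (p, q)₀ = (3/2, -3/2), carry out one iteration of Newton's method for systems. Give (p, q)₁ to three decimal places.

(1.077, -0.682)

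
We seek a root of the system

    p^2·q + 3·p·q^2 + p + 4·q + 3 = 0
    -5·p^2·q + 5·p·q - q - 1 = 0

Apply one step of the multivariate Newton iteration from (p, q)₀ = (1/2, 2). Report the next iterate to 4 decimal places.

(-2.0667, 4.0000)

At (1/2, 2): F = (18.0000, -0.5000).
Jacobian J = [[2·p·q + 3·q^2 + 1, p^2 + 6·p·q + 4], [-10·p·q + 5·q, -5·p^2 + 5·p - 1]].
At the point, J = [[15.0000, 10.2500], [0.0000, 0.2500]] (det J = 3.7500).
Solving J·Δ = −F gives Δ = (-2.5667, 2.0000).
Then the next iterate is (p, q)₁ = (-2.0667, 4.0000).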